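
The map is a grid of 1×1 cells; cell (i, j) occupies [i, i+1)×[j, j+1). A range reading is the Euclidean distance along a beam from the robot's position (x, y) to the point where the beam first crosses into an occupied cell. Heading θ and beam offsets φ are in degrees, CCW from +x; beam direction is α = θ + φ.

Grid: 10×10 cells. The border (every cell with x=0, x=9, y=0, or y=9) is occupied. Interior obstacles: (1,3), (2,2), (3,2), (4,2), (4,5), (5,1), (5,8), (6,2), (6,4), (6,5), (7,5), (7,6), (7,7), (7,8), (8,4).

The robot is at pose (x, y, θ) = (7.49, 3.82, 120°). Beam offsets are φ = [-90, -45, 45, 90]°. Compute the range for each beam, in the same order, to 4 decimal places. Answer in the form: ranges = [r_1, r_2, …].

ranges = [0.5889, 1.2216, 0.6955, 1.6400]

beam 1: φ=-90°, α=30°
  direction (0.8660, 0.5000); cell (7,3); t to first gridline: x 0.5889, y 0.3600 (then +1.1547 / +2.0000)
    (7,4) via y @ 0.3600
    (8,4) via x @ 0.5889  # hit
  → r_1 = 0.5889
beam 2: φ=-45°, α=75°
  direction (0.2588, 0.9659); cell (7,3); t to first gridline: x 1.9705, y 0.1863 (then +3.8637 / +1.0353)
    (7,4) via y @ 0.1863
    (7,5) via y @ 1.2216  # hit
  → r_2 = 1.2216
beam 3: φ=45°, α=165°
  direction (-0.9659, 0.2588); cell (7,3); t to first gridline: x 0.5073, y 0.6955 (then +1.0353 / +3.8637)
    (6,3) via x @ 0.5073
    (6,4) via y @ 0.6955  # hit
  → r_3 = 0.6955
beam 4: φ=90°, α=210°
  direction (-0.8660, -0.5000); cell (7,3); t to first gridline: x 0.5658, y 1.6400 (then +1.1547 / +2.0000)
    (6,3) via x @ 0.5658
    (6,2) via y @ 1.6400  # hit
  → r_4 = 1.6400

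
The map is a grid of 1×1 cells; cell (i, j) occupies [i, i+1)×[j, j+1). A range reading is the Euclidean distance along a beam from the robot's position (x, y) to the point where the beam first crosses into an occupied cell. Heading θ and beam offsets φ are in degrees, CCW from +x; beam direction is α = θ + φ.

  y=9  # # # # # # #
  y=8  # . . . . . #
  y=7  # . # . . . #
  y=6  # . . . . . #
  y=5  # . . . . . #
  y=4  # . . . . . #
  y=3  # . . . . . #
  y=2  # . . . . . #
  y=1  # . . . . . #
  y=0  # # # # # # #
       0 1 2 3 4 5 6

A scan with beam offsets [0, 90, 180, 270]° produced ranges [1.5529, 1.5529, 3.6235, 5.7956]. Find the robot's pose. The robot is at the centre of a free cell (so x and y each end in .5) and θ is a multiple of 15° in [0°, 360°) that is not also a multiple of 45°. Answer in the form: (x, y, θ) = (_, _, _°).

Enumerate (i+0.5, j+0.5, θ) over the 39 free cells and 16 admissible headings. For each, cast all 4 beams and compare to the given ranges.
  (4.5, 7.5, 285°): beam 1 = 5.7956 ≠ 1.5529 ✗
  (4.5, 7.5, 195°): beam 2 = 5.7956 ≠ 1.5529 ✗
  (3.5, 4.5, 150°): beam 1 = 2.8868 ≠ 1.5529 ✗
  (2.5, 6.5, 150°): beam 1 = 1.7321 ≠ 1.5529 ✗
  …
  (2.5, 2.5, 195°): r_1=1.5529, r_2=1.5529, r_3=3.6235, r_4=5.7956 — all match ✓
Unique over the lattice → pose = (2.5, 2.5, 195°).

(x, y, θ) = (2.5, 2.5, 195°)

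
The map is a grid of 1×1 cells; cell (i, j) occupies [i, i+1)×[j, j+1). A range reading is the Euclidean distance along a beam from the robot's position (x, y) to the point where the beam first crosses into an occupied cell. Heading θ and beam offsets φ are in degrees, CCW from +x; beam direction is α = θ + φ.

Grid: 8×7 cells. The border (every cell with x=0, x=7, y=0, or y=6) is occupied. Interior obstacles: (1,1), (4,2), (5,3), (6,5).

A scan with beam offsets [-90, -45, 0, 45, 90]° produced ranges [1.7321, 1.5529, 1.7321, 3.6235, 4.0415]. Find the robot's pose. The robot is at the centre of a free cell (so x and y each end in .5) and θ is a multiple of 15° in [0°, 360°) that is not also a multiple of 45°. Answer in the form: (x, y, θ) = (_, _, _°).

(x, y, θ) = (4.5, 4.5, 120°)

Candidates: 26 free-cell centres × 16 headings = 416 poses. Raycast each; keep the one whose scan matches to 4 dp.
  (6.5, 1.5, 30°): beam 1 = 0.5774 ≠ 1.7321 ✗
  (4.5, 4.5, 165°): beam 1 = 1.5529 ≠ 1.7321 ✗
  (5.5, 2.5, 285°): beam 1 = 0.5176 ≠ 1.7321 ✗
  (6.5, 2.5, 210°): beam 1 = 1.0000 ≠ 1.7321 ✗
  …
  (4.5, 4.5, 120°): r_1=1.7321, r_2=1.5529, r_3=1.7321, r_4=3.6235, r_5=4.0415 — all match ✓
No second candidate reproduces the full scan.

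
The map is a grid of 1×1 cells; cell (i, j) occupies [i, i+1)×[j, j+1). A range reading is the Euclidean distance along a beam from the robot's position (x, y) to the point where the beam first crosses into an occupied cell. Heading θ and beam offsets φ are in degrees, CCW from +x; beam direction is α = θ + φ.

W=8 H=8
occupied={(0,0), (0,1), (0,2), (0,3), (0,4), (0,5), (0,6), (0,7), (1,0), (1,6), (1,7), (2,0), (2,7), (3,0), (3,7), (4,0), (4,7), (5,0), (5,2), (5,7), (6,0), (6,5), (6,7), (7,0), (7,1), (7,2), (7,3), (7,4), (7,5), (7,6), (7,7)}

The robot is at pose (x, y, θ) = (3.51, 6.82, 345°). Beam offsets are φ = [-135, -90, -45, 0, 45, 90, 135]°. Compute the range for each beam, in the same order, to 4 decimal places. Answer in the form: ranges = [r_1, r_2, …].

beam 1: φ=-135°, α=210°
  dir = (cos 210°, sin 210°) = (-0.8660, -0.5000); from cell (3,6)
  next x-line at t=0.5889, next y-line at t=1.6400; Δt_x=1.1547, Δt_y=2.0000
    x: enter (2,6) at t=0.5889
    y: enter (2,5) at t=1.6400
    x: enter (1,5) at t=1.7436
    x: enter (0,5) at t=2.8983 ← occupied
  → r_1 = 2.8983
beam 2: φ=-90°, α=255°
  dir = (cos 255°, sin 255°) = (-0.2588, -0.9659); from cell (3,6)
  next x-line at t=1.9705, next y-line at t=0.8489; Δt_x=3.8637, Δt_y=1.0353
    y: enter (3,5) at t=0.8489
    y: enter (3,4) at t=1.8842
    x: enter (2,4) at t=1.9705
    y: enter (2,3) at t=2.9195
    y: enter (2,2) at t=3.9548
    y: enter (2,1) at t=4.9900
    x: enter (1,1) at t=5.8342
    y: enter (1,0) at t=6.0253 ← occupied
  → r_2 = 6.0253
beam 3: φ=-45°, α=300°
  dir = (cos 300°, sin 300°) = (0.5000, -0.8660); from cell (3,6)
  next x-line at t=0.9800, next y-line at t=0.9469; Δt_x=2.0000, Δt_y=1.1547
    y: enter (3,5) at t=0.9469
    x: enter (4,5) at t=0.9800
    y: enter (4,4) at t=2.1016
    x: enter (5,4) at t=2.9800
    y: enter (5,3) at t=3.2563
    y: enter (5,2) at t=4.4110 ← occupied
  → r_3 = 4.4110
beam 4: φ=0°, α=345°
  dir = (cos 345°, sin 345°) = (0.9659, -0.2588); from cell (3,6)
  next x-line at t=0.5073, next y-line at t=3.1682; Δt_x=1.0353, Δt_y=3.8637
    x: enter (4,6) at t=0.5073
    x: enter (5,6) at t=1.5426
    x: enter (6,6) at t=2.5778
    y: enter (6,5) at t=3.1682 ← occupied
  → r_4 = 3.1682
beam 5: φ=45°, α=30°
  dir = (cos 30°, sin 30°) = (0.8660, 0.5000); from cell (3,6)
  next x-line at t=0.5658, next y-line at t=0.3600; Δt_x=1.1547, Δt_y=2.0000
    y: enter (3,7) at t=0.3600 ← occupied
  → r_5 = 0.3600
beam 6: φ=90°, α=75°
  dir = (cos 75°, sin 75°) = (0.2588, 0.9659); from cell (3,6)
  next x-line at t=1.8932, next y-line at t=0.1863; Δt_x=3.8637, Δt_y=1.0353
    y: enter (3,7) at t=0.1863 ← occupied
  → r_6 = 0.1863
beam 7: φ=135°, α=120°
  dir = (cos 120°, sin 120°) = (-0.5000, 0.8660); from cell (3,6)
  next x-line at t=1.0200, next y-line at t=0.2078; Δt_x=2.0000, Δt_y=1.1547
    y: enter (3,7) at t=0.2078 ← occupied
  → r_7 = 0.2078

ranges = [2.8983, 6.0253, 4.4110, 3.1682, 0.3600, 0.1863, 0.2078]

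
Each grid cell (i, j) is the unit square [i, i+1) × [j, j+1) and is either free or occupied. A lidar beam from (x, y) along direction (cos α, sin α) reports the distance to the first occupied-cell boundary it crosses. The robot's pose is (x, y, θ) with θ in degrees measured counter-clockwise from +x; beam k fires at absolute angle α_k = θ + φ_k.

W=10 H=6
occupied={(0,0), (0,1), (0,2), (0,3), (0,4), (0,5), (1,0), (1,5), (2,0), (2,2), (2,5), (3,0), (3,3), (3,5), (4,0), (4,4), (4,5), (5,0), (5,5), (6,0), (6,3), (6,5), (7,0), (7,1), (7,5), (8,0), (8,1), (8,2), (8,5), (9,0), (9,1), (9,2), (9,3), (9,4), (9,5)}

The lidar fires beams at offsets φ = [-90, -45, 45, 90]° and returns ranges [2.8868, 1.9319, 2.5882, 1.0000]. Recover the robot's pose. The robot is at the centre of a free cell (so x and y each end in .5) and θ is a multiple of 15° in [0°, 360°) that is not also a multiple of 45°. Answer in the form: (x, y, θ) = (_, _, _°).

The pose lattice has 25·16 = 400 candidates. Test each by forward raycasting.
  (3.5, 1.5, 75°): beam 1 = 1.9319 ≠ 2.8868 ✗
  (3.5, 2.5, 210°): beam 1 = 0.5774 ≠ 2.8868 ✗
  (5.5, 3.5, 120°): beam 1 = 0.5774 ≠ 2.8868 ✗
  (3.5, 2.5, 15°): beam 1 = 1.5529 ≠ 2.8868 ✗
  …
  (5.5, 1.5, 120°): r_1=2.8868, r_2=1.9319, r_3=2.5882, r_4=1.0000 — all match ✓
No second candidate reproduces the full scan.

(x, y, θ) = (5.5, 1.5, 120°)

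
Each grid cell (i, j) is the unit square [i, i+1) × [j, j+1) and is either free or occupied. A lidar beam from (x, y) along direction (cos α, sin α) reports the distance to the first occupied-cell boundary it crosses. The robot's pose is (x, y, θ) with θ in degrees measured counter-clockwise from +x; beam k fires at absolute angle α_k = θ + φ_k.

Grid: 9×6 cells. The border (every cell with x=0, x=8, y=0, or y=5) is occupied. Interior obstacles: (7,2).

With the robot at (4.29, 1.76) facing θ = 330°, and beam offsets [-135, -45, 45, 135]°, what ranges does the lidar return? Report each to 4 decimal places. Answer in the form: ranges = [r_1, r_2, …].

beam 1: φ=-135°, α=195°
  cosα=-0.9659 sinα=-0.2588 | (4,1) | tMaxX 0.3002 tMaxY 2.9364 | tΔX 1.0353 tΔY 3.8637
    t=0.3002 [x] (3,1)
    t=1.3355 [x] (2,1)
    t=2.3708 [x] (1,1)
    t=2.9364 [y] (1,0) — stop
  → r_1 = 2.9364
beam 2: φ=-45°, α=285°
  cosα=0.2588 sinα=-0.9659 | (4,1) | tMaxX 2.7432 tMaxY 0.7868 | tΔX 3.8637 tΔY 1.0353
    t=0.7868 [y] (4,0) — stop
  → r_2 = 0.7868
beam 3: φ=45°, α=15°
  cosα=0.9659 sinα=0.2588 | (4,1) | tMaxX 0.7350 tMaxY 0.9273 | tΔX 1.0353 tΔY 3.8637
    t=0.7350 [x] (5,1)
    t=0.9273 [y] (5,2)
    t=1.7703 [x] (6,2)
    t=2.8056 [x] (7,2) — stop
  → r_3 = 2.8056
beam 4: φ=135°, α=105°
  cosα=-0.2588 sinα=0.9659 | (4,1) | tMaxX 1.1205 tMaxY 0.2485 | tΔX 3.8637 tΔY 1.0353
    t=0.2485 [y] (4,2)
    t=1.1205 [x] (3,2)
    t=1.2837 [y] (3,3)
    t=2.3190 [y] (3,4)
    t=3.3543 [y] (3,5) — stop
  → r_4 = 3.3543

ranges = [2.9364, 0.7868, 2.8056, 3.3543]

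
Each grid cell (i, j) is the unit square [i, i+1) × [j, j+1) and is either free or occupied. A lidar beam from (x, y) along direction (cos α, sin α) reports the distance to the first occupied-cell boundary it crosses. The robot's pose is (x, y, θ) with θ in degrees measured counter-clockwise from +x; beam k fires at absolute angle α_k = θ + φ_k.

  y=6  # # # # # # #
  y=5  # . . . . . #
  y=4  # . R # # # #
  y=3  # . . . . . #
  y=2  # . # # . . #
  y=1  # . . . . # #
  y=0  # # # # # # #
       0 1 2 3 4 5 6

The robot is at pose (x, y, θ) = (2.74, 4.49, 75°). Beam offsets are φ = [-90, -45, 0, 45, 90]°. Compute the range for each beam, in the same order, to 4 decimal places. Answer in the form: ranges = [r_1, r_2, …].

beam 1: φ=-90°, α=345°
  dir = (cos 345°, sin 345°) = (0.9659, -0.2588); from cell (2,4)
  next x-line at t=0.2692, next y-line at t=1.8932; Δt_x=1.0353, Δt_y=3.8637
    x: enter (3,4) at t=0.2692 ← occupied
  → r_1 = 0.2692
beam 2: φ=-45°, α=30°
  dir = (cos 30°, sin 30°) = (0.8660, 0.5000); from cell (2,4)
  next x-line at t=0.3002, next y-line at t=1.0200; Δt_x=1.1547, Δt_y=2.0000
    x: enter (3,4) at t=0.3002 ← occupied
  → r_2 = 0.3002
beam 3: φ=0°, α=75°
  dir = (cos 75°, sin 75°) = (0.2588, 0.9659); from cell (2,4)
  next x-line at t=1.0046, next y-line at t=0.5280; Δt_x=3.8637, Δt_y=1.0353
    y: enter (2,5) at t=0.5280
    x: enter (3,5) at t=1.0046
    y: enter (3,6) at t=1.5633 ← occupied
  → r_3 = 1.5633
beam 4: φ=45°, α=120°
  dir = (cos 120°, sin 120°) = (-0.5000, 0.8660); from cell (2,4)
  next x-line at t=1.4800, next y-line at t=0.5889; Δt_x=2.0000, Δt_y=1.1547
    y: enter (2,5) at t=0.5889
    x: enter (1,5) at t=1.4800
    y: enter (1,6) at t=1.7436 ← occupied
  → r_4 = 1.7436
beam 5: φ=90°, α=165°
  dir = (cos 165°, sin 165°) = (-0.9659, 0.2588); from cell (2,4)
  next x-line at t=0.7661, next y-line at t=1.9705; Δt_x=1.0353, Δt_y=3.8637
    x: enter (1,4) at t=0.7661
    x: enter (0,4) at t=1.8014 ← occupied
  → r_5 = 1.8014

ranges = [0.2692, 0.3002, 1.5633, 1.7436, 1.8014]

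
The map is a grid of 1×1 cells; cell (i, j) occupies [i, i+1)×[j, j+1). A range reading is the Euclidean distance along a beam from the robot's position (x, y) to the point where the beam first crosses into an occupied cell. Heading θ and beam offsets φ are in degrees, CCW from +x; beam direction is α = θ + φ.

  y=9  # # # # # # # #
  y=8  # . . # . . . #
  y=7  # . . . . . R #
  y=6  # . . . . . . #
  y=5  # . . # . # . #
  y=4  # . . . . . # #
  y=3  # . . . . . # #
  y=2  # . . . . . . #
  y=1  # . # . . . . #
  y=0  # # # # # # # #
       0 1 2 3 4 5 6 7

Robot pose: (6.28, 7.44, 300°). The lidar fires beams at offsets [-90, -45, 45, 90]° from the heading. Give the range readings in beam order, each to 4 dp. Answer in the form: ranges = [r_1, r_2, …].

ranges = [2.8800, 1.4908, 0.7454, 0.8314]

beam 1: φ=-90°, α=210°
  dir = (cos 210°, sin 210°) = (-0.8660, -0.5000); from cell (6,7)
  next x-line at t=0.3233, next y-line at t=0.8800; Δt_x=1.1547, Δt_y=2.0000
    x: enter (5,7) at t=0.3233
    y: enter (5,6) at t=0.8800
    x: enter (4,6) at t=1.4780
    x: enter (3,6) at t=2.6327
    y: enter (3,5) at t=2.8800 ← occupied
  → r_1 = 2.8800
beam 2: φ=-45°, α=255°
  dir = (cos 255°, sin 255°) = (-0.2588, -0.9659); from cell (6,7)
  next x-line at t=1.0818, next y-line at t=0.4555; Δt_x=3.8637, Δt_y=1.0353
    y: enter (6,6) at t=0.4555
    x: enter (5,6) at t=1.0818
    y: enter (5,5) at t=1.4908 ← occupied
  → r_2 = 1.4908
beam 3: φ=45°, α=345°
  dir = (cos 345°, sin 345°) = (0.9659, -0.2588); from cell (6,7)
  next x-line at t=0.7454, next y-line at t=1.7000; Δt_x=1.0353, Δt_y=3.8637
    x: enter (7,7) at t=0.7454 ← occupied
  → r_3 = 0.7454
beam 4: φ=90°, α=30°
  dir = (cos 30°, sin 30°) = (0.8660, 0.5000); from cell (6,7)
  next x-line at t=0.8314, next y-line at t=1.1200; Δt_x=1.1547, Δt_y=2.0000
    x: enter (7,7) at t=0.8314 ← occupied
  → r_4 = 0.8314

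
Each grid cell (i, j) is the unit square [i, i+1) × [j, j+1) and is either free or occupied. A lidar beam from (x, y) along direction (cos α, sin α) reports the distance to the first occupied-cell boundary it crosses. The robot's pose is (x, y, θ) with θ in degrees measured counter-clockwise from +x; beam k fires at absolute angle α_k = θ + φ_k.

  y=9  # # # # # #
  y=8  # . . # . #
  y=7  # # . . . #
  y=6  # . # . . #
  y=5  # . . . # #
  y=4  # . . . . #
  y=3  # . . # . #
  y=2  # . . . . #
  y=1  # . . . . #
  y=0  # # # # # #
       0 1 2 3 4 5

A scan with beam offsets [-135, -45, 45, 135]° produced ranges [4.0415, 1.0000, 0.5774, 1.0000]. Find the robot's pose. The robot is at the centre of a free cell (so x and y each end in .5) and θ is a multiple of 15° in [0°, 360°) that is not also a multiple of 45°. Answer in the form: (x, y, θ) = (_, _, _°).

The pose lattice has 27·16 = 432 candidates. Test each by forward raycasting.
  (3.5, 5.5, 285°): beam 1 = 1.0000 ≠ 4.0415 ✗
  (1.5, 2.5, 345°): beam 1 = 0.5774 ≠ 4.0415 ✗
  (4.5, 6.5, 105°): beam 1 = 0.5774 ≠ 4.0415 ✗
  …
  (1.5, 5.5, 105°): r_1=4.0415, r_2=1.0000, r_3=0.5774, r_4=1.0000 — all match ✓
No second candidate reproduces the full scan.

(x, y, θ) = (1.5, 5.5, 105°)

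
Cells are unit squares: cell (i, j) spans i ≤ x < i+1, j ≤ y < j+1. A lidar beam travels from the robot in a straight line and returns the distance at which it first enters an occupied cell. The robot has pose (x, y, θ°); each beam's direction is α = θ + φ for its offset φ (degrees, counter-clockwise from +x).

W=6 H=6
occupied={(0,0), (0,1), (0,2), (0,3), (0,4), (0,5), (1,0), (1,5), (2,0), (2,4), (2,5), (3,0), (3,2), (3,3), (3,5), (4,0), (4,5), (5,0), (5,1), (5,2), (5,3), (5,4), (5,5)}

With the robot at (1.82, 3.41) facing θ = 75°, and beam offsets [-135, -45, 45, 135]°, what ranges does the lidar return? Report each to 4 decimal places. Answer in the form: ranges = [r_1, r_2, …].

beam 1: φ=-135°, α=300°
  direction (0.5000, -0.8660); cell (1,3); t to first gridline: x 0.3600, y 0.4734 (then +2.0000 / +1.1547)
    (2,3) via x @ 0.3600
    (2,2) via y @ 0.4734
    (2,1) via y @ 1.6281
    (3,1) via x @ 2.3600
    (3,0) via y @ 2.7828  # hit
  → r_1 = 2.7828
beam 2: φ=-45°, α=30°
  direction (0.8660, 0.5000); cell (1,3); t to first gridline: x 0.2078, y 1.1800 (then +1.1547 / +2.0000)
    (2,3) via x @ 0.2078
    (2,4) via y @ 1.1800  # hit
  → r_2 = 1.1800
beam 3: φ=45°, α=120°
  direction (-0.5000, 0.8660); cell (1,3); t to first gridline: x 1.6400, y 0.6813 (then +2.0000 / +1.1547)
    (1,4) via y @ 0.6813
    (0,4) via x @ 1.6400  # hit
  → r_3 = 1.6400
beam 4: φ=135°, α=210°
  direction (-0.8660, -0.5000); cell (1,3); t to first gridline: x 0.9469, y 0.8200 (then +1.1547 / +2.0000)
    (1,2) via y @ 0.8200
    (0,2) via x @ 0.9469  # hit
  → r_4 = 0.9469

ranges = [2.7828, 1.1800, 1.6400, 0.9469]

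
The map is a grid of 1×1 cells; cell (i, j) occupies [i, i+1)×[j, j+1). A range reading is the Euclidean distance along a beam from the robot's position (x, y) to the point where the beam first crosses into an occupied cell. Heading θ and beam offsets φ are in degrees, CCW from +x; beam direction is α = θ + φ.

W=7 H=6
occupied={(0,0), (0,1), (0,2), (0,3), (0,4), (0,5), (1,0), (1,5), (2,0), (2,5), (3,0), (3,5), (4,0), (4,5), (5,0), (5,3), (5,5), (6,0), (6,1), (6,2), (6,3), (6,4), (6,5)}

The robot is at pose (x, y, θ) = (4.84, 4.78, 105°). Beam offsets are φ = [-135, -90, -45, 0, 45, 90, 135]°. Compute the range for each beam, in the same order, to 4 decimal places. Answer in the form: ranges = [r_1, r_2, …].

ranges = [1.3395, 0.8500, 0.2540, 0.2278, 0.4400, 3.9755, 4.3648]

beam 1: φ=-135°, α=330°
  cosα=0.8660 sinα=-0.5000 | (4,4) | tMaxX 0.1848 tMaxY 1.5600 | tΔX 1.1547 tΔY 2.0000
    t=0.1848 [x] (5,4)
    t=1.3395 [x] (6,4) — stop
  → r_1 = 1.3395
beam 2: φ=-90°, α=15°
  cosα=0.9659 sinα=0.2588 | (4,4) | tMaxX 0.1656 tMaxY 0.8500 | tΔX 1.0353 tΔY 3.8637
    t=0.1656 [x] (5,4)
    t=0.8500 [y] (5,5) — stop
  → r_2 = 0.8500
beam 3: φ=-45°, α=60°
  cosα=0.5000 sinα=0.8660 | (4,4) | tMaxX 0.3200 tMaxY 0.2540 | tΔX 2.0000 tΔY 1.1547
    t=0.2540 [y] (4,5) — stop
  → r_3 = 0.2540
beam 4: φ=0°, α=105°
  cosα=-0.2588 sinα=0.9659 | (4,4) | tMaxX 3.2455 tMaxY 0.2278 | tΔX 3.8637 tΔY 1.0353
    t=0.2278 [y] (4,5) — stop
  → r_4 = 0.2278
beam 5: φ=45°, α=150°
  cosα=-0.8660 sinα=0.5000 | (4,4) | tMaxX 0.9699 tMaxY 0.4400 | tΔX 1.1547 tΔY 2.0000
    t=0.4400 [y] (4,5) — stop
  → r_5 = 0.4400
beam 6: φ=90°, α=195°
  cosα=-0.9659 sinα=-0.2588 | (4,4) | tMaxX 0.8696 tMaxY 3.0137 | tΔX 1.0353 tΔY 3.8637
    t=0.8696 [x] (3,4)
    t=1.9049 [x] (2,4)
    t=2.9402 [x] (1,4)
    t=3.0137 [y] (1,3)
    t=3.9755 [x] (0,3) — stop
  → r_6 = 3.9755
beam 7: φ=135°, α=240°
  cosα=-0.5000 sinα=-0.8660 | (4,4) | tMaxX 1.6800 tMaxY 0.9007 | tΔX 2.0000 tΔY 1.1547
    t=0.9007 [y] (4,3)
    t=1.6800 [x] (3,3)
    t=2.0554 [y] (3,2)
    t=3.2101 [y] (3,1)
    t=3.6800 [x] (2,1)
    t=4.3648 [y] (2,0) — stop
  → r_7 = 4.3648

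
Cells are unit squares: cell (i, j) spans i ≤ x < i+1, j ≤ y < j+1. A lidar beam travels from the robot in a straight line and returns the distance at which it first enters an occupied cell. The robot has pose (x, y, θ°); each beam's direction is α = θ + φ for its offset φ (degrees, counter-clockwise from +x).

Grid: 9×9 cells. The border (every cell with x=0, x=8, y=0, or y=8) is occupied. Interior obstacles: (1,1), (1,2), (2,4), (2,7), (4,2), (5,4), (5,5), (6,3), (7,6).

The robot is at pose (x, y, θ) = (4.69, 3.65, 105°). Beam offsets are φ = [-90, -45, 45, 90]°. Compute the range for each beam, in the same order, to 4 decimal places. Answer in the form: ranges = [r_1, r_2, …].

beam 1: φ=-90°, α=15°
  cosα=0.9659 sinα=0.2588 | (4,3) | tMaxX 0.3209 tMaxY 1.3523 | tΔX 1.0353 tΔY 3.8637
    t=0.3209 [x] (5,3)
    t=1.3523 [y] (5,4) — stop
  → r_1 = 1.3523
beam 2: φ=-45°, α=60°
  cosα=0.5000 sinα=0.8660 | (4,3) | tMaxX 0.6200 tMaxY 0.4041 | tΔX 2.0000 tΔY 1.1547
    t=0.4041 [y] (4,4)
    t=0.6200 [x] (5,4) — stop
  → r_2 = 0.6200
beam 3: φ=45°, α=150°
  cosα=-0.8660 sinα=0.5000 | (4,3) | tMaxX 0.7967 tMaxY 0.7000 | tΔX 1.1547 tΔY 2.0000
    t=0.7000 [y] (4,4)
    t=0.7967 [x] (3,4)
    t=1.9514 [x] (2,4) — stop
  → r_3 = 1.9514
beam 4: φ=90°, α=195°
  cosα=-0.9659 sinα=-0.2588 | (4,3) | tMaxX 0.7143 tMaxY 2.5114 | tΔX 1.0353 tΔY 3.8637
    t=0.7143 [x] (3,3)
    t=1.7496 [x] (2,3)
    t=2.5114 [y] (2,2)
    t=2.7849 [x] (1,2) — stop
  → r_4 = 2.7849

ranges = [1.3523, 0.6200, 1.9514, 2.7849]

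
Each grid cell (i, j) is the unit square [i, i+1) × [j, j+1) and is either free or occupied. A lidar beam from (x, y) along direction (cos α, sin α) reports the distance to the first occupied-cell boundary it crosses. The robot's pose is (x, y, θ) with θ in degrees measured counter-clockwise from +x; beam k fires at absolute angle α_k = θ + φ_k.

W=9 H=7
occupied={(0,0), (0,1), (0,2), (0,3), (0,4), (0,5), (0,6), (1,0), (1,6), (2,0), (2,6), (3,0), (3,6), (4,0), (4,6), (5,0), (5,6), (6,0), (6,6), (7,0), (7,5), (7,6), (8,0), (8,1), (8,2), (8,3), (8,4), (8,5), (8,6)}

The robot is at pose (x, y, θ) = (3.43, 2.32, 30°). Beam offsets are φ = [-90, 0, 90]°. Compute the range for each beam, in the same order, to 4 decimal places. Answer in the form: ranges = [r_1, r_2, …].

beam 1: φ=-90°, α=300°
  dir = (cos 300°, sin 300°) = (0.5000, -0.8660); from cell (3,2)
  next x-line at t=1.1400, next y-line at t=0.3695; Δt_x=2.0000, Δt_y=1.1547
    y: enter (3,1) at t=0.3695
    x: enter (4,1) at t=1.1400
    y: enter (4,0) at t=1.5242 ← occupied
  → r_1 = 1.5242
beam 2: φ=0°, α=30°
  dir = (cos 30°, sin 30°) = (0.8660, 0.5000); from cell (3,2)
  next x-line at t=0.6582, next y-line at t=1.3600; Δt_x=1.1547, Δt_y=2.0000
    x: enter (4,2) at t=0.6582
    y: enter (4,3) at t=1.3600
    x: enter (5,3) at t=1.8129
    x: enter (6,3) at t=2.9676
    y: enter (6,4) at t=3.3600
    x: enter (7,4) at t=4.1223
    x: enter (8,4) at t=5.2770 ← occupied
  → r_2 = 5.2770
beam 3: φ=90°, α=120°
  dir = (cos 120°, sin 120°) = (-0.5000, 0.8660); from cell (3,2)
  next x-line at t=0.8600, next y-line at t=0.7852; Δt_x=2.0000, Δt_y=1.1547
    y: enter (3,3) at t=0.7852
    x: enter (2,3) at t=0.8600
    y: enter (2,4) at t=1.9399
    x: enter (1,4) at t=2.8600
    y: enter (1,5) at t=3.0946
    y: enter (1,6) at t=4.2493 ← occupied
  → r_3 = 4.2493

ranges = [1.5242, 5.2770, 4.2493]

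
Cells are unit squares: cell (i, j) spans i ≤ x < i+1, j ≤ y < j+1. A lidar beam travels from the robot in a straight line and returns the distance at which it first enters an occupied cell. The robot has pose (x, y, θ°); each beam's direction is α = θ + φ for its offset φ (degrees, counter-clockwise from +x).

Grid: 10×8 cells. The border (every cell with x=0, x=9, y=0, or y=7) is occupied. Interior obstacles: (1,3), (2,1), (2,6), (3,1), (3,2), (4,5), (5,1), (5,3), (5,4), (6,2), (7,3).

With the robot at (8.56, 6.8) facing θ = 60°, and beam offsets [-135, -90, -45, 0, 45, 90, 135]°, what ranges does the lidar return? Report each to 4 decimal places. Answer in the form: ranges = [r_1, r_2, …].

beam 1: φ=-135°, α=285°
  dir = (cos 285°, sin 285°) = (0.2588, -0.9659); from cell (8,6)
  next x-line at t=1.7000, next y-line at t=0.8282; Δt_x=3.8637, Δt_y=1.0353
    y: enter (8,5) at t=0.8282
    x: enter (9,5) at t=1.7000 ← occupied
  → r_1 = 1.7000
beam 2: φ=-90°, α=330°
  dir = (cos 330°, sin 330°) = (0.8660, -0.5000); from cell (8,6)
  next x-line at t=0.5081, next y-line at t=1.6000; Δt_x=1.1547, Δt_y=2.0000
    x: enter (9,6) at t=0.5081 ← occupied
  → r_2 = 0.5081
beam 3: φ=-45°, α=15°
  dir = (cos 15°, sin 15°) = (0.9659, 0.2588); from cell (8,6)
  next x-line at t=0.4555, next y-line at t=0.7727; Δt_x=1.0353, Δt_y=3.8637
    x: enter (9,6) at t=0.4555 ← occupied
  → r_3 = 0.4555
beam 4: φ=0°, α=60°
  dir = (cos 60°, sin 60°) = (0.5000, 0.8660); from cell (8,6)
  next x-line at t=0.8800, next y-line at t=0.2309; Δt_x=2.0000, Δt_y=1.1547
    y: enter (8,7) at t=0.2309 ← occupied
  → r_4 = 0.2309
beam 5: φ=45°, α=105°
  dir = (cos 105°, sin 105°) = (-0.2588, 0.9659); from cell (8,6)
  next x-line at t=2.1637, next y-line at t=0.2071; Δt_x=3.8637, Δt_y=1.0353
    y: enter (8,7) at t=0.2071 ← occupied
  → r_5 = 0.2071
beam 6: φ=90°, α=150°
  dir = (cos 150°, sin 150°) = (-0.8660, 0.5000); from cell (8,6)
  next x-line at t=0.6466, next y-line at t=0.4000; Δt_x=1.1547, Δt_y=2.0000
    y: enter (8,7) at t=0.4000 ← occupied
  → r_6 = 0.4000
beam 7: φ=135°, α=195°
  dir = (cos 195°, sin 195°) = (-0.9659, -0.2588); from cell (8,6)
  next x-line at t=0.5798, next y-line at t=3.0910; Δt_x=1.0353, Δt_y=3.8637
    x: enter (7,6) at t=0.5798
    x: enter (6,6) at t=1.6150
    x: enter (5,6) at t=2.6503
    y: enter (5,5) at t=3.0910
    x: enter (4,5) at t=3.6856 ← occupied
  → r_7 = 3.6856

ranges = [1.7000, 0.5081, 0.4555, 0.2309, 0.2071, 0.4000, 3.6856]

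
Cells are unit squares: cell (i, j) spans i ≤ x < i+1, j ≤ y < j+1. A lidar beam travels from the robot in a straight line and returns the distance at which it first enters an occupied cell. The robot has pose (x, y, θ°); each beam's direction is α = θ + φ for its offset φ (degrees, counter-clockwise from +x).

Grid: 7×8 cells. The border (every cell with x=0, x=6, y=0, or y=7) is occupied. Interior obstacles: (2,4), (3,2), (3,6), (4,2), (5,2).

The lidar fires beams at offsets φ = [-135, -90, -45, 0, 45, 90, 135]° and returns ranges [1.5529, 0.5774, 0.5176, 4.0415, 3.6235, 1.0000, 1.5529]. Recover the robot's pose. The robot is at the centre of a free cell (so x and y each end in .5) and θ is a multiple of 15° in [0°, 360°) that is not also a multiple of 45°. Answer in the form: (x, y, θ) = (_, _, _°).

Enumerate (i+0.5, j+0.5, θ) over the 25 free cells and 16 admissible headings. For each, cast all 7 beams and compare to the given ranges.
  (5.5, 5.5, 30°): beam 1 = 2.5882 ≠ 1.5529 ✗
  (4.5, 4.5, 300°): beam 2 = 4.0415 ≠ 0.5774 ✗
  (5.5, 4.5, 150°): beam 1 = 0.5176 ≠ 1.5529 ✗
  (3.5, 1.5, 105°): beam 1 = 1.0000 ≠ 1.5529 ✗
  …
  (2.5, 5.5, 330°): r_1=1.5529, r_2=0.5774, r_3=0.5176, r_4=4.0415, r_5=3.6235, r_6=1.0000, r_7=1.5529 — all match ✓
Unique over the lattice → pose = (2.5, 5.5, 330°).

(x, y, θ) = (2.5, 5.5, 330°)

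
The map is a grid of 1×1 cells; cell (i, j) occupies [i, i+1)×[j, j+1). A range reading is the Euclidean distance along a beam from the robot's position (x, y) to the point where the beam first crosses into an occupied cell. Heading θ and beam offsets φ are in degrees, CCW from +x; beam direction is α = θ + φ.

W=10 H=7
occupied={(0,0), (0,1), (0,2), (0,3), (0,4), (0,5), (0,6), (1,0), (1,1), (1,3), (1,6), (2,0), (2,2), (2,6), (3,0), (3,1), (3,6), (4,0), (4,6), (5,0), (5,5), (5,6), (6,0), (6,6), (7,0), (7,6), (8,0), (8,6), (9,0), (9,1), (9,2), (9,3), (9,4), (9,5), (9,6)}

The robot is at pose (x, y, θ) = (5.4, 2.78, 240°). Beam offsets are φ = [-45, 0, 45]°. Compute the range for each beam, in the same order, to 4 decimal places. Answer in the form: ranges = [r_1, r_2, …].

beam 1: φ=-45°, α=195°
  d=(-0.9659,-0.2588)  start (5,2)  tX=0.4141 tY=3.0137  stride 1/|dx|=1.0353 1/|dy|=3.8637
    cross x-line → (4,2), t=0.4141
    cross x-line → (3,2), t=1.4494
    cross x-line → (2,2), t=2.4847 (wall)
  → r_1 = 2.4847
beam 2: φ=0°, α=240°
  d=(-0.5000,-0.8660)  start (5,2)  tX=0.8000 tY=0.9007  stride 1/|dx|=2.0000 1/|dy|=1.1547
    cross x-line → (4,2), t=0.8000
    cross y-line → (4,1), t=0.9007
    cross y-line → (4,0), t=2.0554 (wall)
  → r_2 = 2.0554
beam 3: φ=45°, α=285°
  d=(0.2588,-0.9659)  start (5,2)  tX=2.3182 tY=0.8075  stride 1/|dx|=3.8637 1/|dy|=1.0353
    cross y-line → (5,1), t=0.8075
    cross y-line → (5,0), t=1.8428 (wall)
  → r_3 = 1.8428

ranges = [2.4847, 2.0554, 1.8428]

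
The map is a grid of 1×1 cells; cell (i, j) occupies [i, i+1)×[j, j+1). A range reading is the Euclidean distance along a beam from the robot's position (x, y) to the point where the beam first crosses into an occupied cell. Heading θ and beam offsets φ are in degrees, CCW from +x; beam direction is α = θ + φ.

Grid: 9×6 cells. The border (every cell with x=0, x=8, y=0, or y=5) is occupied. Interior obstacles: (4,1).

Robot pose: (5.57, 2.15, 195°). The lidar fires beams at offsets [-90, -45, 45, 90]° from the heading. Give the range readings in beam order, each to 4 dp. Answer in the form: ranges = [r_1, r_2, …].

beam 1: φ=-90°, α=105°
  dir = (cos 105°, sin 105°) = (-0.2588, 0.9659); from cell (5,2)
  next x-line at t=2.2023, next y-line at t=0.8800; Δt_x=3.8637, Δt_y=1.0353
    y: enter (5,3) at t=0.8800
    y: enter (5,4) at t=1.9153
    x: enter (4,4) at t=2.2023
    y: enter (4,5) at t=2.9505 ← occupied
  → r_1 = 2.9505
beam 2: φ=-45°, α=150°
  dir = (cos 150°, sin 150°) = (-0.8660, 0.5000); from cell (5,2)
  next x-line at t=0.6582, next y-line at t=1.7000; Δt_x=1.1547, Δt_y=2.0000
    x: enter (4,2) at t=0.6582
    y: enter (4,3) at t=1.7000
    x: enter (3,3) at t=1.8129
    x: enter (2,3) at t=2.9676
    y: enter (2,4) at t=3.7000
    x: enter (1,4) at t=4.1223
    x: enter (0,4) at t=5.2770 ← occupied
  → r_2 = 5.2770
beam 3: φ=45°, α=240°
  dir = (cos 240°, sin 240°) = (-0.5000, -0.8660); from cell (5,2)
  next x-line at t=1.1400, next y-line at t=0.1732; Δt_x=2.0000, Δt_y=1.1547
    y: enter (5,1) at t=0.1732
    x: enter (4,1) at t=1.1400 ← occupied
  → r_3 = 1.1400
beam 4: φ=90°, α=285°
  dir = (cos 285°, sin 285°) = (0.2588, -0.9659); from cell (5,2)
  next x-line at t=1.6614, next y-line at t=0.1553; Δt_x=3.8637, Δt_y=1.0353
    y: enter (5,1) at t=0.1553
    y: enter (5,0) at t=1.1906 ← occupied
  → r_4 = 1.1906

ranges = [2.9505, 5.2770, 1.1400, 1.1906]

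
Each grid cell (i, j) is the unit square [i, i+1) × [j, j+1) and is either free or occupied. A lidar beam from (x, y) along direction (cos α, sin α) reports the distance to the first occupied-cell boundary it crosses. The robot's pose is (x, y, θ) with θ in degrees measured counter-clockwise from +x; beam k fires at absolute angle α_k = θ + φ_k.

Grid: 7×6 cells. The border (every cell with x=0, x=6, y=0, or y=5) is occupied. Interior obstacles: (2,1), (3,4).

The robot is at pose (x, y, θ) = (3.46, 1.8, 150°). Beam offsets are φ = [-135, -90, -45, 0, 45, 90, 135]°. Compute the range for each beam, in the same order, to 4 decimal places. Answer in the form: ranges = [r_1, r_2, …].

ranges = [2.6296, 3.6950, 3.3129, 2.8406, 0.4762, 0.9200, 0.8282]

beam 1: φ=-135°, α=15°
  d=(0.9659,0.2588)  start (3,1)  tX=0.5590 tY=0.7727  stride 1/|dx|=1.0353 1/|dy|=3.8637
    cross x-line → (4,1), t=0.5590
    cross y-line → (4,2), t=0.7727
    cross x-line → (5,2), t=1.5943
    cross x-line → (6,2), t=2.6296 (wall)
  → r_1 = 2.6296
beam 2: φ=-90°, α=60°
  d=(0.5000,0.8660)  start (3,1)  tX=1.0800 tY=0.2309  stride 1/|dx|=2.0000 1/|dy|=1.1547
    cross y-line → (3,2), t=0.2309
    cross x-line → (4,2), t=1.0800
    cross y-line → (4,3), t=1.3856
    cross y-line → (4,4), t=2.5403
    cross x-line → (5,4), t=3.0800
    cross y-line → (5,5), t=3.6950 (wall)
  → r_2 = 3.6950
beam 3: φ=-45°, α=105°
  d=(-0.2588,0.9659)  start (3,1)  tX=1.7773 tY=0.2071  stride 1/|dx|=3.8637 1/|dy|=1.0353
    cross y-line → (3,2), t=0.2071
    cross y-line → (3,3), t=1.2423
    cross x-line → (2,3), t=1.7773
    cross y-line → (2,4), t=2.2776
    cross y-line → (2,5), t=3.3129 (wall)
  → r_3 = 3.3129
beam 4: φ=0°, α=150°
  d=(-0.8660,0.5000)  start (3,1)  tX=0.5312 tY=0.4000  stride 1/|dx|=1.1547 1/|dy|=2.0000
    cross y-line → (3,2), t=0.4000
    cross x-line → (2,2), t=0.5312
    cross x-line → (1,2), t=1.6859
    cross y-line → (1,3), t=2.4000
    cross x-line → (0,3), t=2.8406 (wall)
  → r_4 = 2.8406
beam 5: φ=45°, α=195°
  d=(-0.9659,-0.2588)  start (3,1)  tX=0.4762 tY=3.0910  stride 1/|dx|=1.0353 1/|dy|=3.8637
    cross x-line → (2,1), t=0.4762 (wall)
  → r_5 = 0.4762
beam 6: φ=90°, α=240°
  d=(-0.5000,-0.8660)  start (3,1)  tX=0.9200 tY=0.9238  stride 1/|dx|=2.0000 1/|dy|=1.1547
    cross x-line → (2,1), t=0.9200 (wall)
  → r_6 = 0.9200
beam 7: φ=135°, α=285°
  d=(0.2588,-0.9659)  start (3,1)  tX=2.0864 tY=0.8282  stride 1/|dx|=3.8637 1/|dy|=1.0353
    cross y-line → (3,0), t=0.8282 (wall)
  → r_7 = 0.8282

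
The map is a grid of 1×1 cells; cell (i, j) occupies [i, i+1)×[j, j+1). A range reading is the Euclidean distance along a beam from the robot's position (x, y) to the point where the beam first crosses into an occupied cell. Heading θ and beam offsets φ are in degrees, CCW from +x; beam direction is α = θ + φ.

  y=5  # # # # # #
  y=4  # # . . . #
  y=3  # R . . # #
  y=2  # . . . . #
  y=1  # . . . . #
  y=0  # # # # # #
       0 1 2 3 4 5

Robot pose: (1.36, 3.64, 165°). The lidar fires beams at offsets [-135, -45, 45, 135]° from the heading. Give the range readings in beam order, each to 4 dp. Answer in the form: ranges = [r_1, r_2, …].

beam 1: φ=-135°, α=30°
  direction (0.8660, 0.5000); cell (1,3); t to first gridline: x 0.7390, y 0.7200 (then +1.1547 / +2.0000)
    (1,4) via y @ 0.7200  # hit
  → r_1 = 0.7200
beam 2: φ=-45°, α=120°
  direction (-0.5000, 0.8660); cell (1,3); t to first gridline: x 0.7200, y 0.4157 (then +2.0000 / +1.1547)
    (1,4) via y @ 0.4157  # hit
  → r_2 = 0.4157
beam 3: φ=45°, α=210°
  direction (-0.8660, -0.5000); cell (1,3); t to first gridline: x 0.4157, y 1.2800 (then +1.1547 / +2.0000)
    (0,3) via x @ 0.4157  # hit
  → r_3 = 0.4157
beam 4: φ=135°, α=300°
  direction (0.5000, -0.8660); cell (1,3); t to first gridline: x 1.2800, y 0.7390 (then +2.0000 / +1.1547)
    (1,2) via y @ 0.7390
    (2,2) via x @ 1.2800
    (2,1) via y @ 1.8937
    (2,0) via y @ 3.0484  # hit
  → r_4 = 3.0484

ranges = [0.7200, 0.4157, 0.4157, 3.0484]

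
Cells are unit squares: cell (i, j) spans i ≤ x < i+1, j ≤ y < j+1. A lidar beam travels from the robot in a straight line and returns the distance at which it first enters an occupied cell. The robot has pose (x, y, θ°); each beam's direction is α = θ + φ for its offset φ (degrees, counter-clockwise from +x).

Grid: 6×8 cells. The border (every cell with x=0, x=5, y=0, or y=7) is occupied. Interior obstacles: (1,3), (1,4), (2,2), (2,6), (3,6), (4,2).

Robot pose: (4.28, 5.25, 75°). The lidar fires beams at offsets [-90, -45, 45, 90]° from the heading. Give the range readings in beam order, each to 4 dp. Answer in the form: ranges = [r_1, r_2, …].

ranges = [0.7454, 0.8314, 0.8660, 3.3957]

beam 1: φ=-90°, α=345°
  d=(0.9659,-0.2588)  start (4,5)  tX=0.7454 tY=0.9659  stride 1/|dx|=1.0353 1/|dy|=3.8637
    cross x-line → (5,5), t=0.7454 (wall)
  → r_1 = 0.7454
beam 2: φ=-45°, α=30°
  d=(0.8660,0.5000)  start (4,5)  tX=0.8314 tY=1.5000  stride 1/|dx|=1.1547 1/|dy|=2.0000
    cross x-line → (5,5), t=0.8314 (wall)
  → r_2 = 0.8314
beam 3: φ=45°, α=120°
  d=(-0.5000,0.8660)  start (4,5)  tX=0.5600 tY=0.8660  stride 1/|dx|=2.0000 1/|dy|=1.1547
    cross x-line → (3,5), t=0.5600
    cross y-line → (3,6), t=0.8660 (wall)
  → r_3 = 0.8660
beam 4: φ=90°, α=165°
  d=(-0.9659,0.2588)  start (4,5)  tX=0.2899 tY=2.8978  stride 1/|dx|=1.0353 1/|dy|=3.8637
    cross x-line → (3,5), t=0.2899
    cross x-line → (2,5), t=1.3252
    cross x-line → (1,5), t=2.3604
    cross y-line → (1,6), t=2.8978
    cross x-line → (0,6), t=3.3957 (wall)
  → r_4 = 3.3957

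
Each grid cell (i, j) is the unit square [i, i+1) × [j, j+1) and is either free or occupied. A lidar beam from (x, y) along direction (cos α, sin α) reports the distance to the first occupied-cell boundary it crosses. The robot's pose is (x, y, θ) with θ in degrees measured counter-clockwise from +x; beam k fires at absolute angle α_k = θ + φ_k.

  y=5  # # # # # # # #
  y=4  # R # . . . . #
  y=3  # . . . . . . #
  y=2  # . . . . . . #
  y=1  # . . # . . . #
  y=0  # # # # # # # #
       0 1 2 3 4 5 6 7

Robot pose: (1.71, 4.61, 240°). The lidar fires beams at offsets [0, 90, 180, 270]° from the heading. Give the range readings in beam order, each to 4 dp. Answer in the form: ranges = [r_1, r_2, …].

beam 1: φ=0°, α=240°
  dir = (cos 240°, sin 240°) = (-0.5000, -0.8660); from cell (1,4)
  next x-line at t=1.4200, next y-line at t=0.7044; Δt_x=2.0000, Δt_y=1.1547
    y: enter (1,3) at t=0.7044
    x: enter (0,3) at t=1.4200 ← occupied
  → r_1 = 1.4200
beam 2: φ=90°, α=330°
  dir = (cos 330°, sin 330°) = (0.8660, -0.5000); from cell (1,4)
  next x-line at t=0.3349, next y-line at t=1.2200; Δt_x=1.1547, Δt_y=2.0000
    x: enter (2,4) at t=0.3349 ← occupied
  → r_2 = 0.3349
beam 3: φ=180°, α=60°
  dir = (cos 60°, sin 60°) = (0.5000, 0.8660); from cell (1,4)
  next x-line at t=0.5800, next y-line at t=0.4503; Δt_x=2.0000, Δt_y=1.1547
    y: enter (1,5) at t=0.4503 ← occupied
  → r_3 = 0.4503
beam 4: φ=270°, α=150°
  dir = (cos 150°, sin 150°) = (-0.8660, 0.5000); from cell (1,4)
  next x-line at t=0.8198, next y-line at t=0.7800; Δt_x=1.1547, Δt_y=2.0000
    y: enter (1,5) at t=0.7800 ← occupied
  → r_4 = 0.7800

ranges = [1.4200, 0.3349, 0.4503, 0.7800]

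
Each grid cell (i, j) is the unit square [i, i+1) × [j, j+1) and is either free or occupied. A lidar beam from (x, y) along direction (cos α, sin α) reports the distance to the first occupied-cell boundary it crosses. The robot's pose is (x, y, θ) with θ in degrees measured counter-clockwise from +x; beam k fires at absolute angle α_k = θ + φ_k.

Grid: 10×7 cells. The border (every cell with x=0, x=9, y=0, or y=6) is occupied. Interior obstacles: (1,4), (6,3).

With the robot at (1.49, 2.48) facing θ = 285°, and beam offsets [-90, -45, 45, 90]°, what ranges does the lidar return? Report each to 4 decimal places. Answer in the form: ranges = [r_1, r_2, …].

beam 1: φ=-90°, α=195°
  dir = (cos 195°, sin 195°) = (-0.9659, -0.2588); from cell (1,2)
  next x-line at t=0.5073, next y-line at t=1.8546; Δt_x=1.0353, Δt_y=3.8637
    x: enter (0,2) at t=0.5073 ← occupied
  → r_1 = 0.5073
beam 2: φ=-45°, α=240°
  dir = (cos 240°, sin 240°) = (-0.5000, -0.8660); from cell (1,2)
  next x-line at t=0.9800, next y-line at t=0.5543; Δt_x=2.0000, Δt_y=1.1547
    y: enter (1,1) at t=0.5543
    x: enter (0,1) at t=0.9800 ← occupied
  → r_2 = 0.9800
beam 3: φ=45°, α=330°
  dir = (cos 330°, sin 330°) = (0.8660, -0.5000); from cell (1,2)
  next x-line at t=0.5889, next y-line at t=0.9600; Δt_x=1.1547, Δt_y=2.0000
    x: enter (2,2) at t=0.5889
    y: enter (2,1) at t=0.9600
    x: enter (3,1) at t=1.7436
    x: enter (4,1) at t=2.8983
    y: enter (4,0) at t=2.9600 ← occupied
  → r_3 = 2.9600
beam 4: φ=90°, α=15°
  dir = (cos 15°, sin 15°) = (0.9659, 0.2588); from cell (1,2)
  next x-line at t=0.5280, next y-line at t=2.0091; Δt_x=1.0353, Δt_y=3.8637
    x: enter (2,2) at t=0.5280
    x: enter (3,2) at t=1.5633
    y: enter (3,3) at t=2.0091
    x: enter (4,3) at t=2.5985
    x: enter (5,3) at t=3.6338
    x: enter (6,3) at t=4.6691 ← occupied
  → r_4 = 4.6691

ranges = [0.5073, 0.9800, 2.9600, 4.6691]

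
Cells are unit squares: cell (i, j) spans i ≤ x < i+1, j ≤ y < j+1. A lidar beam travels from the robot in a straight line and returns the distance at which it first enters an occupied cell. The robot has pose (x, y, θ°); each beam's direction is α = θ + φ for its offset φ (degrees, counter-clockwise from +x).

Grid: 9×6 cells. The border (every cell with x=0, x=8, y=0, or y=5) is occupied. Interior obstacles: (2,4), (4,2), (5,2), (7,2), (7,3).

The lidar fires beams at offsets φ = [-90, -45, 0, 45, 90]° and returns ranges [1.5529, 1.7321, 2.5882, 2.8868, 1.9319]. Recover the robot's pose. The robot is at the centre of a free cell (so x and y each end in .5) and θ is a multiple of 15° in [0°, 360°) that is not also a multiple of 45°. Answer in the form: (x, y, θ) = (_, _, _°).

The pose lattice has 23·16 = 368 candidates. Test each by forward raycasting.
  (7.5, 4.5, 300°): beam 1 = 3.0000 ≠ 1.5529 ✗
  (6.5, 3.5, 300°): beam 1 = 1.0000 ≠ 1.5529 ✗
  (3.5, 4.5, 285°): beam 1 = 0.5176 ≠ 1.5529 ✗
  (4.5, 3.5, 285°): beam 1 = 3.6235 ≠ 1.5529 ✗
  (7.5, 4.5, 75°): beam 1 = 0.5176 ≠ 1.5529 ✗
  …
  (2.5, 3.5, 255°): r_1=1.5529, r_2=1.7321, r_3=2.5882, r_4=2.8868, r_5=1.9319 — all match ✓
Only this pose fits every beam.

(x, y, θ) = (2.5, 3.5, 255°)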